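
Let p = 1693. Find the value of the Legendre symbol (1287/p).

-1

Reciprocity: 1287 ≡ 3 and 1693 ≡ 1 (mod 4), so (1287/1693) = +(1693/1287).
Reduce top mod 1287: now compute (406/1287).
Pull out 2: since 1287 ≡ 7 (mod 8), (2/1287) = +1.
Reciprocity: 203 ≡ 3 and 1287 ≡ 3 (mod 4), so (203/1287) = −(1287/203).
Reduce top mod 203: now compute (69/203).
Reciprocity: 69 ≡ 1 and 203 ≡ 3 (mod 4), so (69/203) = +(203/69).
Reduce top mod 69: now compute (65/69).
Reciprocity: 65 ≡ 1 and 69 ≡ 1 (mod 4), so (65/69) = +(69/65).
Reduce top mod 65: now compute (4/65).
Pull out 2^2: since 65 ≡ 1 (mod 8), (2/65) = +1, so (2/65)^2 = +1.
Reached (1/65) = 1. Collecting the sign flips along the way, the symbol is -1.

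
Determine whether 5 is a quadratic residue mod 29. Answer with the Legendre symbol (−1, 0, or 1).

Reciprocity: 5 ≡ 1 and 29 ≡ 1 (mod 4), so (5/29) = +(29/5).
Reduce top mod 5: now compute (4/5).
Pull out 2^2: since 5 ≡ 5 (mod 8), (2/5) = -1, so (2/5)^2 = +1.
Reached (1/5) = 1. Collecting the sign flips along the way, the symbol is +1.

1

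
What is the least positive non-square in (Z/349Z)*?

2

(2/349) = −1, so 2 is the smallest positive non-residue mod 349.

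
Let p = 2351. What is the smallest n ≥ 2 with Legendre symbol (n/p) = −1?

(2/2351) = +1, so 2 is a residue.
(3/2351) = +1, so 3 is a residue.
(4/2351) = +1, so 4 is a residue.
(5/2351) = +1, so 5 is a residue.
(6/2351) = +1, so 6 is a residue.
(7/2351) = +1, so 7 is a residue.
(8/2351) = +1, so 8 is a residue.
(9/2351) = +1, so 9 is a residue.
(10/2351) = +1, so 10 is a residue.
(11/2351) = +1, so 11 is a residue.
(12/2351) = +1, so 12 is a residue.
(13/2351) = −1, so 13 is the smallest positive non-residue mod 2351.

13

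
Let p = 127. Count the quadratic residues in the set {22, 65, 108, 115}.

2

(22/127) = +1 → QR.
(65/127) = -1 → non-residue.
(108/127) = -1 → non-residue.
(115/127) = +1 → QR.
Total quadratic residues among the 4: 2.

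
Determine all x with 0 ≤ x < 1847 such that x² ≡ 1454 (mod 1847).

Since 1847 ≡ 3 (mod 4), a square root of 1454 is 1454^((1847+1)/4) = 1454^462 mod 1847.
Repeated squaring: 1454^2≡1148, 1454^4≡993, 1454^8≡1598, 1454^16≡1050, 1454^32≡1688, 1454^64≡1270, 1454^128≡469, 1454^256≡168 (mod 1847).
1454^462 = 1454^(256+128+64+8+4+2) ≡ 955 (mod 1847).
Check: 955² = 912025 ≡ 1454 (mod 1847). The two roots are 892 and 955.

892, 955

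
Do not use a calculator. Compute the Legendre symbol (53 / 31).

-1

Euler's criterion: (53/31) ≡ 22^15 (mod 31).
22^2 ≡ 19 (mod 31)
22^4 ≡ 20 (mod 31)
22^8 ≡ 28 (mod 31)
22^15 = 22^(8+4+2+1) ≡ 30 (mod 31).
Result is 30 ≡ −1, so (53/31) = −1.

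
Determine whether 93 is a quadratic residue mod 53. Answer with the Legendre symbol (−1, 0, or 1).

Euler's criterion: (93/53) ≡ 40^26 (mod 53).
40^2 ≡ 10 (mod 53)
40^4 ≡ 47 (mod 53)
40^8 ≡ 36 (mod 53)
40^16 ≡ 24 (mod 53)
40^26 = 40^(16+8+2) ≡ 1 (mod 53).
Result is 1, so (93/53) = 1.

1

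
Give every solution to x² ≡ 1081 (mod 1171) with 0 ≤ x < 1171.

384, 787

Since 1171 ≡ 3 (mod 4), a square root of 1081 is 1081^((1171+1)/4) = 1081^293 mod 1171.
Repeated squaring: 1081^2≡1074, 1081^4≡41, 1081^8≡510, 1081^16≡138, 1081^32≡308, 1081^64≡13, 1081^128≡169, 1081^256≡457 (mod 1171).
1081^293 = 1081^(256+32+4+1) ≡ 384 (mod 1171).
Check: 384² = 147456 ≡ 1081 (mod 1171). The two roots are 384 and 787.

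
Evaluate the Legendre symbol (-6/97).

Euler's criterion: (-6/97) ≡ 91^48 (mod 97).
91^2 ≡ 36 (mod 97)
91^4 ≡ 35 (mod 97)
91^8 ≡ 61 (mod 97)
91^16 ≡ 35 (mod 97)
91^32 ≡ 61 (mod 97)
91^48 = 91^(32+16) ≡ 1 (mod 97).
Result is 1, so (-6/97) = 1.

1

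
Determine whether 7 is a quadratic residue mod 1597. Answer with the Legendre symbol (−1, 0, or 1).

Reciprocity: 7 ≡ 3 and 1597 ≡ 1 (mod 4), so (7/1597) = +(1597/7).
Reduce top mod 7: now compute (1/7).
Reached (1/7) = 1. Collecting the sign flips along the way, the symbol is +1.

1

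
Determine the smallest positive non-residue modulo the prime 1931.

(2/1931) = −1, so 2 is the smallest positive non-residue mod 1931.

2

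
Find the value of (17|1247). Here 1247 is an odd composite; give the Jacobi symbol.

Reciprocity: 17 ≡ 1 and 1247 ≡ 3 (mod 4), so (17/1247) = +(1247/17).
Reduce top mod 17: now compute (6/17).
Pull out 2: since 17 ≡ 1 (mod 8), (2/17) = +1.
Reciprocity: 3 ≡ 3 and 17 ≡ 1 (mod 4), so (3/17) = +(17/3).
Reduce top mod 3: now compute (2/3).
Pull out 2: since 3 ≡ 3 (mod 8), (2/3) = -1.
Reached (1/3) = 1. Collecting the sign flips along the way, the symbol is -1.

-1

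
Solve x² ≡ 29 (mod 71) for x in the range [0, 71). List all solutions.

10, 61

Since 71 ≡ 3 (mod 4), a square root of 29 is 29^((71+1)/4) = 29^18 mod 71.
Repeated squaring: 29^2≡60, 29^4≡50, 29^8≡15, 29^16≡12 (mod 71).
29^18 = 29^(16+2) ≡ 10 (mod 71).
Check: 10² = 100 ≡ 29 (mod 71). The two roots are 10 and 61.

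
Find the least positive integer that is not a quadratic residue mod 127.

3

(2/127) = +1, so 2 is a residue.
(3/127) = −1, so 3 is the smallest positive non-residue mod 127.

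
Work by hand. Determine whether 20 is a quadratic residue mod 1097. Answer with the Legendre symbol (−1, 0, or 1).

-1

Pull out 2^2: since 1097 ≡ 1 (mod 8), (2/1097) = +1, so (2/1097)^2 = +1.
Reciprocity: 5 ≡ 1 and 1097 ≡ 1 (mod 4), so (5/1097) = +(1097/5).
Reduce top mod 5: now compute (2/5).
Pull out 2: since 5 ≡ 5 (mod 8), (2/5) = -1.
Reached (1/5) = 1. Collecting the sign flips along the way, the symbol is -1.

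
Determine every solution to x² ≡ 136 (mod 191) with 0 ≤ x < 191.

Since 191 ≡ 3 (mod 4), a square root of 136 is 136^((191+1)/4) = 136^48 mod 191.
Repeated squaring: 136^2≡160, 136^4≡6, 136^8≡36, 136^16≡150, 136^32≡153 (mod 191).
136^48 = 136^(32+16) ≡ 30 (mod 191).
Check: 30² = 900 ≡ 136 (mod 191). The two roots are 30 and 161.

30, 161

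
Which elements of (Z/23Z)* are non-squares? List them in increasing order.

Square k = 1,…,11 (k and 23−k give the same square):
1²=1, 2²=4, 3²=9, 4²=16, 5²≡2, 6²≡13, 7²≡3, 8²≡18, 9²≡12, 10²≡8, 11²≡6 (mod 23).
The residues are {1, 2, 3, 4, 6, 8, 9, 12, 13, 16, 18}; the non-residues are the remaining 11 nonzero classes.

5 7 10 11 14 15 17 19 20 21 22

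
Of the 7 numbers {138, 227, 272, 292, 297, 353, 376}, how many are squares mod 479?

3

(138/479) = +1 → QR.
(227/479) = -1 → non-residue.
(272/479) = -1 → non-residue.
(292/479) = +1 → QR.
(297/479) = +1 → QR.
(353/479) = -1 → non-residue.
(376/479) = -1 → non-residue.
Total quadratic residues among the 7: 3.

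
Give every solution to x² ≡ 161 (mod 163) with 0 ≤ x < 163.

Since 163 ≡ 3 (mod 4), a square root of 161 is 161^((163+1)/4) = 161^41 mod 163.
Repeated squaring: 161^2≡4, 161^4≡16, 161^8≡93, 161^16≡10, 161^32≡100 (mod 163).
161^41 = 161^(32+8+1) ≡ 145 (mod 163).
Check: 145² = 21025 ≡ 161 (mod 163). The two roots are 18 and 145.

18, 145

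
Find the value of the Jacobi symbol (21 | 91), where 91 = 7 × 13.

Reciprocity: 21 ≡ 1 and 91 ≡ 3 (mod 4), so (21/91) = +(91/21).
Reduce top mod 21: now compute (7/21).
Reciprocity: 7 ≡ 3 and 21 ≡ 1 (mod 4), so (7/21) = +(21/7).
Reduce top mod 7: now compute (0/7).
Top reduces to 0: gcd > 1, so the symbol is 0.

0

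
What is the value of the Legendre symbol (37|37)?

0

First reduce: 37 ≡ 0 (mod 37).
Top reduces to 0: gcd > 1, so the symbol is 0.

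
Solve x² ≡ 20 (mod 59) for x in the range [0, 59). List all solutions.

16, 43

Since 59 ≡ 3 (mod 4), a square root of 20 is 20^((59+1)/4) = 20^15 mod 59.
Repeated squaring: 20^2≡46, 20^4≡51, 20^8≡5 (mod 59).
20^15 = 20^(8+4+2+1) ≡ 16 (mod 59).
Check: 16² = 256 ≡ 20 (mod 59). The two roots are 16 and 43.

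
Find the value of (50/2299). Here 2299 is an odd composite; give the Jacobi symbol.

-1

Pull out 2: since 2299 ≡ 3 (mod 8), (2/2299) = -1.
Reciprocity: 25 ≡ 1 and 2299 ≡ 3 (mod 4), so (25/2299) = +(2299/25).
Reduce top mod 25: now compute (24/25).
Pull out 2^3: since 25 ≡ 1 (mod 8), (2/25) = +1, so (2/25)^3 = +1.
Reciprocity: 3 ≡ 3 and 25 ≡ 1 (mod 4), so (3/25) = +(25/3).
Reduce top mod 3: now compute (1/3).
Reached (1/3) = 1. Collecting the sign flips along the way, the symbol is -1.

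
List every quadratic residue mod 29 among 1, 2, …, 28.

Square k = 1,…,14 (k and 29−k give the same square):
1²=1, 2²=4, 3²=9, 4²=16, 5²=25, 6²≡7, 7²≡20, 8²≡6, 9²≡23, 10²≡13, 11²≡5, 12²≡28, 13²≡24, 14²≡22 (mod 29).
So the quadratic residues mod 29 are {1, 4, 5, 6, 7, 9, 13, 16, 20, 22, 23, 24, 25, 28}.

1 4 5 6 7 9 13 16 20 22 23 24 25 28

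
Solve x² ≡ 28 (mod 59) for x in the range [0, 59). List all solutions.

21, 38

Since 59 ≡ 3 (mod 4), a square root of 28 is 28^((59+1)/4) = 28^15 mod 59.
Repeated squaring: 28^2≡17, 28^4≡53, 28^8≡36 (mod 59).
28^15 = 28^(8+4+2+1) ≡ 21 (mod 59).
Check: 21² = 441 ≡ 28 (mod 59). The two roots are 21 and 38.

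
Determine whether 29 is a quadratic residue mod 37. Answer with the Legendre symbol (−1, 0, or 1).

Reciprocity: 29 ≡ 1 and 37 ≡ 1 (mod 4), so (29/37) = +(37/29).
Reduce top mod 29: now compute (8/29).
Pull out 2^3: since 29 ≡ 5 (mod 8), (2/29) = -1, so (2/29)^3 = -1.
Reached (1/29) = 1. Collecting the sign flips along the way, the symbol is -1.

-1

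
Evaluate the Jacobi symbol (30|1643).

Pull out 2: since 1643 ≡ 3 (mod 8), (2/1643) = -1.
Reciprocity: 15 ≡ 3 and 1643 ≡ 3 (mod 4), so (15/1643) = −(1643/15).
Reduce top mod 15: now compute (8/15).
Pull out 2^3: since 15 ≡ 7 (mod 8), (2/15) = +1, so (2/15)^3 = +1.
Reached (1/15) = 1. Collecting the sign flips along the way, the symbol is +1.

1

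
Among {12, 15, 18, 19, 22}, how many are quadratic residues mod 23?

(12/23) = +1 → QR.
(15/23) = -1 → non-residue.
(18/23) = +1 → QR.
(19/23) = -1 → non-residue.
(22/23) = -1 → non-residue.
Total quadratic residues among the 5: 2.

2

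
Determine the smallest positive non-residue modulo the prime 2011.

(2/2011) = −1, so 2 is the smallest positive non-residue mod 2011.

2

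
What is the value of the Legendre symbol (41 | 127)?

Reciprocity: 41 ≡ 1 and 127 ≡ 3 (mod 4), so (41/127) = +(127/41).
Reduce top mod 41: now compute (4/41).
Pull out 2^2: since 41 ≡ 1 (mod 8), (2/41) = +1, so (2/41)^2 = +1.
Reached (1/41) = 1. Collecting the sign flips along the way, the symbol is +1.

1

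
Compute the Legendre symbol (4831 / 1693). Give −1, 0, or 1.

-1

First reduce: 4831 ≡ 1445 (mod 1693).
Reciprocity: 1445 ≡ 1 and 1693 ≡ 1 (mod 4), so (1445/1693) = +(1693/1445).
Reduce top mod 1445: now compute (248/1445).
Pull out 2^3: since 1445 ≡ 5 (mod 8), (2/1445) = -1, so (2/1445)^3 = -1.
Reciprocity: 31 ≡ 3 and 1445 ≡ 1 (mod 4), so (31/1445) = +(1445/31).
Reduce top mod 31: now compute (19/31).
Reciprocity: 19 ≡ 3 and 31 ≡ 3 (mod 4), so (19/31) = −(31/19).
Reduce top mod 19: now compute (12/19).
Pull out 2^2: since 19 ≡ 3 (mod 8), (2/19) = -1, so (2/19)^2 = +1.
Reciprocity: 3 ≡ 3 and 19 ≡ 3 (mod 4), so (3/19) = −(19/3).
Reduce top mod 3: now compute (1/3).
Reached (1/3) = 1. Collecting the sign flips along the way, the symbol is -1.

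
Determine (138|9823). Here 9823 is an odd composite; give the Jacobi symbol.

1

Pull out 2: since 9823 ≡ 7 (mod 8), (2/9823) = +1.
Reciprocity: 69 ≡ 1 and 9823 ≡ 3 (mod 4), so (69/9823) = +(9823/69).
Reduce top mod 69: now compute (25/69).
Reciprocity: 25 ≡ 1 and 69 ≡ 1 (mod 4), so (25/69) = +(69/25).
Reduce top mod 25: now compute (19/25).
Reciprocity: 19 ≡ 3 and 25 ≡ 1 (mod 4), so (19/25) = +(25/19).
Reduce top mod 19: now compute (6/19).
Pull out 2: since 19 ≡ 3 (mod 8), (2/19) = -1.
Reciprocity: 3 ≡ 3 and 19 ≡ 3 (mod 4), so (3/19) = −(19/3).
Reduce top mod 3: now compute (1/3).
Reached (1/3) = 1. Collecting the sign flips along the way, the symbol is +1.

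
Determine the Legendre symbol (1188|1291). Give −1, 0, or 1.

1

Pull out 2^2: since 1291 ≡ 3 (mod 8), (2/1291) = -1, so (2/1291)^2 = +1.
Reciprocity: 297 ≡ 1 and 1291 ≡ 3 (mod 4), so (297/1291) = +(1291/297).
Reduce top mod 297: now compute (103/297).
Reciprocity: 103 ≡ 3 and 297 ≡ 1 (mod 4), so (103/297) = +(297/103).
Reduce top mod 103: now compute (91/103).
Reciprocity: 91 ≡ 3 and 103 ≡ 3 (mod 4), so (91/103) = −(103/91).
Reduce top mod 91: now compute (12/91).
Pull out 2^2: since 91 ≡ 3 (mod 8), (2/91) = -1, so (2/91)^2 = +1.
Reciprocity: 3 ≡ 3 and 91 ≡ 3 (mod 4), so (3/91) = −(91/3).
Reduce top mod 3: now compute (1/3).
Reached (1/3) = 1. Collecting the sign flips along the way, the symbol is +1.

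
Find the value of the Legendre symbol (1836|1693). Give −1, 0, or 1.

-1

First reduce: 1836 ≡ 143 (mod 1693).
Reciprocity: 143 ≡ 3 and 1693 ≡ 1 (mod 4), so (143/1693) = +(1693/143).
Reduce top mod 143: now compute (120/143).
Pull out 2^3: since 143 ≡ 7 (mod 8), (2/143) = +1, so (2/143)^3 = +1.
Reciprocity: 15 ≡ 3 and 143 ≡ 3 (mod 4), so (15/143) = −(143/15).
Reduce top mod 15: now compute (8/15).
Pull out 2^3: since 15 ≡ 7 (mod 8), (2/15) = +1, so (2/15)^3 = +1.
Reached (1/15) = 1. Collecting the sign flips along the way, the symbol is -1.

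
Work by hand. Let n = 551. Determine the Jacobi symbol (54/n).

1

Pull out 2: since 551 ≡ 7 (mod 8), (2/551) = +1.
Reciprocity: 27 ≡ 3 and 551 ≡ 3 (mod 4), so (27/551) = −(551/27).
Reduce top mod 27: now compute (11/27).
Reciprocity: 11 ≡ 3 and 27 ≡ 3 (mod 4), so (11/27) = −(27/11).
Reduce top mod 11: now compute (5/11).
Reciprocity: 5 ≡ 1 and 11 ≡ 3 (mod 4), so (5/11) = +(11/5).
Reduce top mod 5: now compute (1/5).
Reached (1/5) = 1. Collecting the sign flips along the way, the symbol is +1.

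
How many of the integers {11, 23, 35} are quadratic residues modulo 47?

0

(11/47) = -1 → non-residue.
(23/47) = -1 → non-residue.
(35/47) = -1 → non-residue.
Total quadratic residues among the 3: 0.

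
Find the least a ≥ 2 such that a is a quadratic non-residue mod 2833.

5

(2/2833) = +1, so 2 is a residue.
(3/2833) = +1, so 3 is a residue.
(4/2833) = +1, so 4 is a residue.
(5/2833) = −1, so 5 is the smallest positive non-residue mod 2833.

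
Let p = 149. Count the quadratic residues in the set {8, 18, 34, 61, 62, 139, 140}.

2

(8/149) = -1 → non-residue.
(18/149) = -1 → non-residue.
(34/149) = -1 → non-residue.
(61/149) = +1 → QR.
(62/149) = -1 → non-residue.
(139/149) = -1 → non-residue.
(140/149) = +1 → QR.
Total quadratic residues among the 7: 2.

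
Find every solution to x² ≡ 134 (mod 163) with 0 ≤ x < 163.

42, 121

Since 163 ≡ 3 (mod 4), a square root of 134 is 134^((163+1)/4) = 134^41 mod 163.
Repeated squaring: 134^2≡26, 134^4≡24, 134^8≡87, 134^16≡71, 134^32≡151 (mod 163).
134^41 = 134^(32+8+1) ≡ 121 (mod 163).
Check: 121² = 14641 ≡ 134 (mod 163). The two roots are 42 and 121.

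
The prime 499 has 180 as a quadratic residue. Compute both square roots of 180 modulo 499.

Since 499 ≡ 3 (mod 4), a square root of 180 is 180^((499+1)/4) = 180^125 mod 499.
Repeated squaring: 180^2≡464, 180^4≡227, 180^8≡132, 180^16≡458, 180^32≡184, 180^64≡423 (mod 499).
180^125 = 180^(64+32+16+8+4+1) ≡ 199 (mod 499).
Check: 199² = 39601 ≡ 180 (mod 499). The two roots are 199 and 300.

199, 300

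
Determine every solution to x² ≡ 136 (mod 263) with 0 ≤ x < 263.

Since 263 ≡ 3 (mod 4), a square root of 136 is 136^((263+1)/4) = 136^66 mod 263.
Repeated squaring: 136^2≡86, 136^4≡32, 136^8≡235, 136^16≡258, 136^32≡25, 136^64≡99 (mod 263).
136^66 = 136^(64+2) ≡ 98 (mod 263).
Check: 98² = 9604 ≡ 136 (mod 263). The two roots are 98 and 165.

98, 165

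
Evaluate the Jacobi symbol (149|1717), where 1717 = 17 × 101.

-1

Reciprocity: 149 ≡ 1 and 1717 ≡ 1 (mod 4), so (149/1717) = +(1717/149).
Reduce top mod 149: now compute (78/149).
Pull out 2: since 149 ≡ 5 (mod 8), (2/149) = -1.
Reciprocity: 39 ≡ 3 and 149 ≡ 1 (mod 4), so (39/149) = +(149/39).
Reduce top mod 39: now compute (32/39).
Pull out 2^5: since 39 ≡ 7 (mod 8), (2/39) = +1, so (2/39)^5 = +1.
Reached (1/39) = 1. Collecting the sign flips along the way, the symbol is -1.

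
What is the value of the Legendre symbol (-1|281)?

First reduce: -1 ≡ 280 (mod 281).
Pull out 2^3: since 281 ≡ 1 (mod 8), (2/281) = +1, so (2/281)^3 = +1.
Reciprocity: 35 ≡ 3 and 281 ≡ 1 (mod 4), so (35/281) = +(281/35).
Reduce top mod 35: now compute (1/35).
Reached (1/35) = 1. Collecting the sign flips along the way, the symbol is +1.

1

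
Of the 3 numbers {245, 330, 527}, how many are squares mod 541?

2

(245/541) = +1 → QR.
(330/541) = +1 → QR.
(527/541) = -1 → non-residue.
Total quadratic residues among the 3: 2.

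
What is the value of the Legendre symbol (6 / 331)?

Euler's criterion: (6/331) ≡ 6^165 (mod 331).
6^2 ≡ 36 (mod 331)
6^4 ≡ 303 (mod 331)
6^8 ≡ 122 (mod 331)
6^16 ≡ 320 (mod 331)
6^32 ≡ 121 (mod 331)
6^64 ≡ 77 (mod 331)
6^128 ≡ 302 (mod 331)
6^165 = 6^(128+32+4+1) ≡ 1 (mod 331).
Result is 1, so (6/331) = 1.

1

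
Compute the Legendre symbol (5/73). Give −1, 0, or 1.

Reciprocity: 5 ≡ 1 and 73 ≡ 1 (mod 4), so (5/73) = +(73/5).
Reduce top mod 5: now compute (3/5).
Reciprocity: 3 ≡ 3 and 5 ≡ 1 (mod 4), so (3/5) = +(5/3).
Reduce top mod 3: now compute (2/3).
Pull out 2: since 3 ≡ 3 (mod 8), (2/3) = -1.
Reached (1/3) = 1. Collecting the sign flips along the way, the symbol is -1.

-1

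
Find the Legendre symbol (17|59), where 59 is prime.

Euler's criterion: (17/59) ≡ 17^29 (mod 59).
17^2 ≡ 53 (mod 59)
17^4 ≡ 36 (mod 59)
17^8 ≡ 57 (mod 59)
17^16 ≡ 4 (mod 59)
17^29 = 17^(16+8+4+1) ≡ 1 (mod 59).
Result is 1, so (17/59) = 1.

1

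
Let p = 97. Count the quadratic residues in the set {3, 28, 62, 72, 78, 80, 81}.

4

(3/97) = +1 → QR.
(28/97) = -1 → non-residue.
(62/97) = +1 → QR.
(72/97) = +1 → QR.
(78/97) = -1 → non-residue.
(80/97) = -1 → non-residue.
(81/97) = +1 → QR.
Total quadratic residues among the 7: 4.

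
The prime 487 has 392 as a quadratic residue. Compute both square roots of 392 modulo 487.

Since 487 ≡ 3 (mod 4), a square root of 392 is 392^((487+1)/4) = 392^122 mod 487.
Repeated squaring: 392^2≡259, 392^4≡362, 392^8≡41, 392^16≡220, 392^32≡187, 392^64≡392 (mod 487).
392^122 = 392^(64+32+16+8+2) ≡ 187 (mod 487).
Check: 187² = 34969 ≡ 392 (mod 487). The two roots are 187 and 300.

187, 300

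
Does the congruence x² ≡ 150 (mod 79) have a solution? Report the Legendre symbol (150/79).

First reduce: 150 ≡ 71 (mod 79).
Reciprocity: 71 ≡ 3 and 79 ≡ 3 (mod 4), so (71/79) = −(79/71).
Reduce top mod 71: now compute (8/71).
Pull out 2^3: since 71 ≡ 7 (mod 8), (2/71) = +1, so (2/71)^3 = +1.
Reached (1/71) = 1. Collecting the sign flips along the way, the symbol is -1.

-1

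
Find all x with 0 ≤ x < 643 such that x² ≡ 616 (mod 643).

221, 422

Since 643 ≡ 3 (mod 4), a square root of 616 is 616^((643+1)/4) = 616^161 mod 643.
Repeated squaring: 616^2≡86, 616^4≡323, 616^8≡163, 616^16≡206, 616^32≡641, 616^64≡4, 616^128≡16 (mod 643).
616^161 = 616^(128+32+1) ≡ 221 (mod 643).
Check: 221² = 48841 ≡ 616 (mod 643). The two roots are 221 and 422.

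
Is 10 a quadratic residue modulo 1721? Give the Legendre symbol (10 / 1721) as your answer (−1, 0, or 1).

Pull out 2: since 1721 ≡ 1 (mod 8), (2/1721) = +1.
Reciprocity: 5 ≡ 1 and 1721 ≡ 1 (mod 4), so (5/1721) = +(1721/5).
Reduce top mod 5: now compute (1/5).
Reached (1/5) = 1. Collecting the sign flips along the way, the symbol is +1.

1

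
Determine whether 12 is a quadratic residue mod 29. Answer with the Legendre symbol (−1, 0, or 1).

Pull out 2^2: since 29 ≡ 5 (mod 8), (2/29) = -1, so (2/29)^2 = +1.
Reciprocity: 3 ≡ 3 and 29 ≡ 1 (mod 4), so (3/29) = +(29/3).
Reduce top mod 3: now compute (2/3).
Pull out 2: since 3 ≡ 3 (mod 8), (2/3) = -1.
Reached (1/3) = 1. Collecting the sign flips along the way, the symbol is -1.

-1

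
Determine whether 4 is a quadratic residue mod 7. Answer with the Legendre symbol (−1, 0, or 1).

Euler's criterion: (4/7) ≡ 4^3 (mod 7).
4^2 ≡ 2 (mod 7)
4^3 = 4^(2+1) ≡ 1 (mod 7).
Result is 1, so (4/7) = 1.

1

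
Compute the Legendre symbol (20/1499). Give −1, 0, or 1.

Pull out 2^2: since 1499 ≡ 3 (mod 8), (2/1499) = -1, so (2/1499)^2 = +1.
Reciprocity: 5 ≡ 1 and 1499 ≡ 3 (mod 4), so (5/1499) = +(1499/5).
Reduce top mod 5: now compute (4/5).
Pull out 2^2: since 5 ≡ 5 (mod 8), (2/5) = -1, so (2/5)^2 = +1.
Reached (1/5) = 1. Collecting the sign flips along the way, the symbol is +1.

1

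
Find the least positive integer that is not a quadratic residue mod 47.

(2/47) = +1, so 2 is a residue.
(3/47) = +1, so 3 is a residue.
(4/47) = +1, so 4 is a residue.
(5/47) = −1, so 5 is the smallest positive non-residue mod 47.

5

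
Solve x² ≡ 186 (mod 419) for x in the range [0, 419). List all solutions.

Since 419 ≡ 3 (mod 4), a square root of 186 is 186^((419+1)/4) = 186^105 mod 419.
Repeated squaring: 186^2≡238, 186^4≡79, 186^8≡375, 186^16≡260, 186^32≡141, 186^64≡188 (mod 419).
186^105 = 186^(64+32+8+1) ≡ 387 (mod 419).
Check: 387² = 149769 ≡ 186 (mod 419). The two roots are 32 and 387.

32, 387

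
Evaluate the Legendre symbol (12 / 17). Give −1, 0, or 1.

-1

Pull out 2^2: since 17 ≡ 1 (mod 8), (2/17) = +1, so (2/17)^2 = +1.
Reciprocity: 3 ≡ 3 and 17 ≡ 1 (mod 4), so (3/17) = +(17/3).
Reduce top mod 3: now compute (2/3).
Pull out 2: since 3 ≡ 3 (mod 8), (2/3) = -1.
Reached (1/3) = 1. Collecting the sign flips along the way, the symbol is -1.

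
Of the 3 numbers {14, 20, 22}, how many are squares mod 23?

(14/23) = -1 → non-residue.
(20/23) = -1 → non-residue.
(22/23) = -1 → non-residue.
Total quadratic residues among the 3: 0.

0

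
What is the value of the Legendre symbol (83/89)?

Euler's criterion: (83/89) ≡ 83^44 (mod 89).
83^2 ≡ 36 (mod 89)
83^4 ≡ 50 (mod 89)
83^8 ≡ 8 (mod 89)
83^16 ≡ 64 (mod 89)
83^32 ≡ 2 (mod 89)
83^44 = 83^(32+8+4) ≡ 88 (mod 89).
Result is 88 ≡ −1, so (83/89) = −1.

-1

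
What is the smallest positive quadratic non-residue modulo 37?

(2/37) = −1, so 2 is the smallest positive non-residue mod 37.

2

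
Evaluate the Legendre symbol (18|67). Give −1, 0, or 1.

-1

Euler's criterion: (18/67) ≡ 18^33 (mod 67).
18^2 ≡ 56 (mod 67)
18^4 ≡ 54 (mod 67)
18^8 ≡ 35 (mod 67)
18^16 ≡ 19 (mod 67)
18^32 ≡ 26 (mod 67)
18^33 = 18^(32+1) ≡ 66 (mod 67).
Result is 66 ≡ −1, so (18/67) = −1.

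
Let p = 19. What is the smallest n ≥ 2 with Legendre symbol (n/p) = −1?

2

(2/19) = −1, so 2 is the smallest positive non-residue mod 19.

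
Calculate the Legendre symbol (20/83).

Pull out 2^2: since 83 ≡ 3 (mod 8), (2/83) = -1, so (2/83)^2 = +1.
Reciprocity: 5 ≡ 1 and 83 ≡ 3 (mod 4), so (5/83) = +(83/5).
Reduce top mod 5: now compute (3/5).
Reciprocity: 3 ≡ 3 and 5 ≡ 1 (mod 4), so (3/5) = +(5/3).
Reduce top mod 3: now compute (2/3).
Pull out 2: since 3 ≡ 3 (mod 8), (2/3) = -1.
Reached (1/3) = 1. Collecting the sign flips along the way, the symbol is -1.

-1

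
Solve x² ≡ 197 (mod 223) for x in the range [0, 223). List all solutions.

Since 223 ≡ 3 (mod 4), a square root of 197 is 197^((223+1)/4) = 197^56 mod 223.
Repeated squaring: 197^2≡7, 197^4≡49, 197^8≡171, 197^16≡28, 197^32≡115 (mod 223).
197^56 = 197^(32+16+8) ≡ 33 (mod 223).
Check: 33² = 1089 ≡ 197 (mod 223). The two roots are 33 and 190.

33, 190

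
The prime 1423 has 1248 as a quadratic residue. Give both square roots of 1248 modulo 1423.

Since 1423 ≡ 3 (mod 4), a square root of 1248 is 1248^((1423+1)/4) = 1248^356 mod 1423.
Repeated squaring: 1248^2≡742, 1248^4≡1286, 1248^8≡270, 1248^16≡327, 1248^32≡204, 1248^64≡349, 1248^128≡846, 1248^256≡1370 (mod 1423).
1248^356 = 1248^(256+64+32+4) ≡ 1024 (mod 1423).
Check: 1024² = 1048576 ≡ 1248 (mod 1423). The two roots are 399 and 1024.

399, 1024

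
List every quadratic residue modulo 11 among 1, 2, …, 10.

1, 3, 4, 5, 9

Square k = 1,…,5 (k and 11−k give the same square):
1²=1, 2²=4, 3²=9, 4²≡5, 5²≡3 (mod 11).
So the quadratic residues mod 11 are {1, 3, 4, 5, 9}.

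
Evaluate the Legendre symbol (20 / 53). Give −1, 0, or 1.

Pull out 2^2: since 53 ≡ 5 (mod 8), (2/53) = -1, so (2/53)^2 = +1.
Reciprocity: 5 ≡ 1 and 53 ≡ 1 (mod 4), so (5/53) = +(53/5).
Reduce top mod 5: now compute (3/5).
Reciprocity: 3 ≡ 3 and 5 ≡ 1 (mod 4), so (3/5) = +(5/3).
Reduce top mod 3: now compute (2/3).
Pull out 2: since 3 ≡ 3 (mod 8), (2/3) = -1.
Reached (1/3) = 1. Collecting the sign flips along the way, the symbol is -1.

-1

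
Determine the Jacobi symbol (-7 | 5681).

First reduce: -7 ≡ 5674 (mod 5681).
Pull out 2: since 5681 ≡ 1 (mod 8), (2/5681) = +1.
Reciprocity: 2837 ≡ 1 and 5681 ≡ 1 (mod 4), so (2837/5681) = +(5681/2837).
Reduce top mod 2837: now compute (7/2837).
Reciprocity: 7 ≡ 3 and 2837 ≡ 1 (mod 4), so (7/2837) = +(2837/7).
Reduce top mod 7: now compute (2/7).
Pull out 2: since 7 ≡ 7 (mod 8), (2/7) = +1.
Reached (1/7) = 1. Collecting the sign flips along the way, the symbol is +1.

1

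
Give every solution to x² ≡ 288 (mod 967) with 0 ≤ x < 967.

Since 967 ≡ 3 (mod 4), a square root of 288 is 288^((967+1)/4) = 288^242 mod 967.
Repeated squaring: 288^2≡749, 288^4≡141, 288^8≡541, 288^16≡647, 288^32≡865, 288^64≡734, 288^128≡137 (mod 967).
288^242 = 288^(128+64+32+16+2) ≡ 439 (mod 967).
Check: 439² = 192721 ≡ 288 (mod 967). The two roots are 439 and 528.

439, 528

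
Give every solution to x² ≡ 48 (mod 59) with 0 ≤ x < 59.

15, 44

Since 59 ≡ 3 (mod 4), a square root of 48 is 48^((59+1)/4) = 48^15 mod 59.
Repeated squaring: 48^2≡3, 48^4≡9, 48^8≡22 (mod 59).
48^15 = 48^(8+4+2+1) ≡ 15 (mod 59).
Check: 15² = 225 ≡ 48 (mod 59). The two roots are 15 and 44.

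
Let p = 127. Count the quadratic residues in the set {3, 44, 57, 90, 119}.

1

(3/127) = -1 → non-residue.
(44/127) = +1 → QR.
(57/127) = -1 → non-residue.
(90/127) = -1 → non-residue.
(119/127) = -1 → non-residue.
Total quadratic residues among the 5: 1.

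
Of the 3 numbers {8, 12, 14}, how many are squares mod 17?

1

(8/17) = +1 → QR.
(12/17) = -1 → non-residue.
(14/17) = -1 → non-residue.
Total quadratic residues among the 3: 1.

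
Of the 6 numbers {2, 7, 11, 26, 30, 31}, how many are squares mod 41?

(2/41) = +1 → QR.
(7/41) = -1 → non-residue.
(11/41) = -1 → non-residue.
(26/41) = -1 → non-residue.
(30/41) = -1 → non-residue.
(31/41) = +1 → QR.
Total quadratic residues among the 6: 2.

2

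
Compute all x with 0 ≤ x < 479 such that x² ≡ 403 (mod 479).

95, 384

Since 479 ≡ 3 (mod 4), a square root of 403 is 403^((479+1)/4) = 403^120 mod 479.
Repeated squaring: 403^2≡28, 403^4≡305, 403^8≡99, 403^16≡221, 403^32≡462, 403^64≡289 (mod 479).
403^120 = 403^(64+32+16+8) ≡ 384 (mod 479).
Check: 384² = 147456 ≡ 403 (mod 479). The two roots are 95 and 384.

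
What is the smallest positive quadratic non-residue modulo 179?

(2/179) = −1, so 2 is the smallest positive non-residue mod 179.

2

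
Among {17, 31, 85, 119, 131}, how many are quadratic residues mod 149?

4

(17/149) = +1 → QR.
(31/149) = +1 → QR.
(85/149) = +1 → QR.
(119/149) = +1 → QR.
(131/149) = -1 → non-residue.
Total quadratic residues among the 5: 4.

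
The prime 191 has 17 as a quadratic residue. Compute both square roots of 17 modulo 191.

Since 191 ≡ 3 (mod 4), a square root of 17 is 17^((191+1)/4) = 17^48 mod 191.
Repeated squaring: 17^2≡98, 17^4≡54, 17^8≡51, 17^16≡118, 17^32≡172 (mod 191).
17^48 = 17^(32+16) ≡ 50 (mod 191).
Check: 50² = 2500 ≡ 17 (mod 191). The two roots are 50 and 141.

50, 141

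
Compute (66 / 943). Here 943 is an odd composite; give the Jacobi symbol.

-1

Pull out 2: since 943 ≡ 7 (mod 8), (2/943) = +1.
Reciprocity: 33 ≡ 1 and 943 ≡ 3 (mod 4), so (33/943) = +(943/33).
Reduce top mod 33: now compute (19/33).
Reciprocity: 19 ≡ 3 and 33 ≡ 1 (mod 4), so (19/33) = +(33/19).
Reduce top mod 19: now compute (14/19).
Pull out 2: since 19 ≡ 3 (mod 8), (2/19) = -1.
Reciprocity: 7 ≡ 3 and 19 ≡ 3 (mod 4), so (7/19) = −(19/7).
Reduce top mod 7: now compute (5/7).
Reciprocity: 5 ≡ 1 and 7 ≡ 3 (mod 4), so (5/7) = +(7/5).
Reduce top mod 5: now compute (2/5).
Pull out 2: since 5 ≡ 5 (mod 8), (2/5) = -1.
Reached (1/5) = 1. Collecting the sign flips along the way, the symbol is -1.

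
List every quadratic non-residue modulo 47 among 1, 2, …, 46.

Square k = 1,…,23 (k and 47−k give the same square):
1²=1, 2²=4, 3²=9, 4²=16, 5²=25, 6²=36, 7²≡2, 8²≡17, 9²≡34, 10²≡6, 11²≡27, 12²≡3, 13²≡28, 14²≡8, 15²≡37, 16²≡21, 17²≡7, 18²≡42, 19²≡32, 20²≡24, 21²≡18, 22²≡14, 23²≡12 (mod 47).
The residues are {1, 2, 3, 4, 6, 7, 8, 9, 12, 14, 16, 17, 18, 21, 24, 25, 27, 28, 32, 34, 36, 37, 42}; the non-residues are the remaining 23 nonzero classes.

5,10,11,13,15,19,20,22,23,26,29,30,31,33,35,38,39,40,41,43,44,45,46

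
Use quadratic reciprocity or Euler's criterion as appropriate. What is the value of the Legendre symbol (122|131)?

Pull out 2: since 131 ≡ 3 (mod 8), (2/131) = -1.
Reciprocity: 61 ≡ 1 and 131 ≡ 3 (mod 4), so (61/131) = +(131/61).
Reduce top mod 61: now compute (9/61).
Reciprocity: 9 ≡ 1 and 61 ≡ 1 (mod 4), so (9/61) = +(61/9).
Reduce top mod 9: now compute (7/9).
Reciprocity: 7 ≡ 3 and 9 ≡ 1 (mod 4), so (7/9) = +(9/7).
Reduce top mod 7: now compute (2/7).
Pull out 2: since 7 ≡ 7 (mod 8), (2/7) = +1.
Reached (1/7) = 1. Collecting the sign flips along the way, the symbol is -1.

-1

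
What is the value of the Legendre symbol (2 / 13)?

Euler's criterion: (2/13) ≡ 2^6 (mod 13).
2^2 ≡ 4 (mod 13)
2^4 ≡ 3 (mod 13)
2^6 = 2^(4+2) ≡ 12 (mod 13).
Result is 12 ≡ −1, so (2/13) = −1.

-1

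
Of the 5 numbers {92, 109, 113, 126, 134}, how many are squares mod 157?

3

(92/157) = -1 → non-residue.
(109/157) = +1 → QR.
(113/157) = +1 → QR.
(126/157) = +1 → QR.
(134/157) = -1 → non-residue.
Total quadratic residues among the 5: 3.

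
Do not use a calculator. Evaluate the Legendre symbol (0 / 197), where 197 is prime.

Top reduces to 0: gcd > 1, so the symbol is 0.

0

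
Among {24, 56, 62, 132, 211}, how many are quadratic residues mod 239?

4

(24/239) = +1 → QR.
(56/239) = -1 → non-residue.
(62/239) = +1 → QR.
(132/239) = +1 → QR.
(211/239) = +1 → QR.
Total quadratic residues among the 5: 4.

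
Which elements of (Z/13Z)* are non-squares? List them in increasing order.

2,5,6,7,8,11

Square k = 1,…,6 (k and 13−k give the same square):
1²=1, 2²=4, 3²=9, 4²≡3, 5²≡12, 6²≡10 (mod 13).
The residues are {1, 3, 4, 9, 10, 12}; the non-residues are the remaining 6 nonzero classes.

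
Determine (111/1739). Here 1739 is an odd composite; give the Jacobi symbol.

Reciprocity: 111 ≡ 3 and 1739 ≡ 3 (mod 4), so (111/1739) = −(1739/111).
Reduce top mod 111: now compute (74/111).
Pull out 2: since 111 ≡ 7 (mod 8), (2/111) = +1.
Reciprocity: 37 ≡ 1 and 111 ≡ 3 (mod 4), so (37/111) = +(111/37).
Reduce top mod 37: now compute (0/37).
Top reduces to 0: gcd > 1, so the symbol is 0.

0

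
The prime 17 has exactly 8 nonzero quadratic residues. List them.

1, 2, 4, 8, 9, 13, 15, 16

Square k = 1,…,8 (k and 17−k give the same square):
1²=1, 2²=4, 3²=9, 4²=16, 5²≡8, 6²≡2, 7²≡15, 8²≡13 (mod 17).
So the quadratic residues mod 17 are {1, 2, 4, 8, 9, 13, 15, 16}.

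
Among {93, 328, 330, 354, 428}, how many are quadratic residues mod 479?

(93/479) = -1 → non-residue.
(328/479) = -1 → non-residue.
(330/479) = +1 → QR.
(354/479) = -1 → non-residue.
(428/479) = +1 → QR.
Total quadratic residues among the 5: 2.

2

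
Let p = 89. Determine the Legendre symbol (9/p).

1

Reciprocity: 9 ≡ 1 and 89 ≡ 1 (mod 4), so (9/89) = +(89/9).
Reduce top mod 9: now compute (8/9).
Pull out 2^3: since 9 ≡ 1 (mod 8), (2/9) = +1, so (2/9)^3 = +1.
Reached (1/9) = 1. Collecting the sign flips along the way, the symbol is +1.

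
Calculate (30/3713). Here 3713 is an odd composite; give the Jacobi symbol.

1

Pull out 2: since 3713 ≡ 1 (mod 8), (2/3713) = +1.
Reciprocity: 15 ≡ 3 and 3713 ≡ 1 (mod 4), so (15/3713) = +(3713/15).
Reduce top mod 15: now compute (8/15).
Pull out 2^3: since 15 ≡ 7 (mod 8), (2/15) = +1, so (2/15)^3 = +1.
Reached (1/15) = 1. Collecting the sign flips along the way, the symbol is +1.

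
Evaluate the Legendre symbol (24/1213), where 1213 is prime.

-1

Pull out 2^3: since 1213 ≡ 5 (mod 8), (2/1213) = -1, so (2/1213)^3 = -1.
Reciprocity: 3 ≡ 3 and 1213 ≡ 1 (mod 4), so (3/1213) = +(1213/3).
Reduce top mod 3: now compute (1/3).
Reached (1/3) = 1. Collecting the sign flips along the way, the symbol is -1.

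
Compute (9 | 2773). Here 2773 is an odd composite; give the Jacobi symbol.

Reciprocity: 9 ≡ 1 and 2773 ≡ 1 (mod 4), so (9/2773) = +(2773/9).
Reduce top mod 9: now compute (1/9).
Reached (1/9) = 1. Collecting the sign flips along the way, the symbol is +1.

1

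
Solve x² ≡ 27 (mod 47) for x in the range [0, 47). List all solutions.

Since 47 ≡ 3 (mod 4), a square root of 27 is 27^((47+1)/4) = 27^12 mod 47.
Repeated squaring: 27^2≡24, 27^4≡12, 27^8≡3 (mod 47).
27^12 = 27^(8+4) ≡ 36 (mod 47).
Check: 36² = 1296 ≡ 27 (mod 47). The two roots are 11 and 36.

11, 36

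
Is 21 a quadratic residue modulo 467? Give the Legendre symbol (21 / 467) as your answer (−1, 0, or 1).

1

Reciprocity: 21 ≡ 1 and 467 ≡ 3 (mod 4), so (21/467) = +(467/21).
Reduce top mod 21: now compute (5/21).
Reciprocity: 5 ≡ 1 and 21 ≡ 1 (mod 4), so (5/21) = +(21/5).
Reduce top mod 5: now compute (1/5).
Reached (1/5) = 1. Collecting the sign flips along the way, the symbol is +1.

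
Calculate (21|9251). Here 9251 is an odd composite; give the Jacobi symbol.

Reciprocity: 21 ≡ 1 and 9251 ≡ 3 (mod 4), so (21/9251) = +(9251/21).
Reduce top mod 21: now compute (11/21).
Reciprocity: 11 ≡ 3 and 21 ≡ 1 (mod 4), so (11/21) = +(21/11).
Reduce top mod 11: now compute (10/11).
Pull out 2: since 11 ≡ 3 (mod 8), (2/11) = -1.
Reciprocity: 5 ≡ 1 and 11 ≡ 3 (mod 4), so (5/11) = +(11/5).
Reduce top mod 5: now compute (1/5).
Reached (1/5) = 1. Collecting the sign flips along the way, the symbol is -1.

-1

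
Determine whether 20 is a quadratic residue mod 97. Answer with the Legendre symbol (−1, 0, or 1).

-1

Euler's criterion: (20/97) ≡ 20^48 (mod 97).
20^2 ≡ 12 (mod 97)
20^4 ≡ 47 (mod 97)
20^8 ≡ 75 (mod 97)
20^16 ≡ 96 (mod 97)
20^32 ≡ 1 (mod 97)
20^48 = 20^(32+16) ≡ 96 (mod 97).
Result is 96 ≡ −1, so (20/97) = −1.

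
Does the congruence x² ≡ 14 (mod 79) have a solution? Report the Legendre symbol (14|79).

-1

Pull out 2: since 79 ≡ 7 (mod 8), (2/79) = +1.
Reciprocity: 7 ≡ 3 and 79 ≡ 3 (mod 4), so (7/79) = −(79/7).
Reduce top mod 7: now compute (2/7).
Pull out 2: since 7 ≡ 7 (mod 8), (2/7) = +1.
Reached (1/7) = 1. Collecting the sign flips along the way, the symbol is -1.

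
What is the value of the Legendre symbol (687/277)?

First reduce: 687 ≡ 133 (mod 277).
Reciprocity: 133 ≡ 1 and 277 ≡ 1 (mod 4), so (133/277) = +(277/133).
Reduce top mod 133: now compute (11/133).
Reciprocity: 11 ≡ 3 and 133 ≡ 1 (mod 4), so (11/133) = +(133/11).
Reduce top mod 11: now compute (1/11).
Reached (1/11) = 1. Collecting the sign flips along the way, the symbol is +1.

1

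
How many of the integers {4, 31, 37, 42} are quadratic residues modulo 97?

(4/97) = +1 → QR.
(31/97) = +1 → QR.
(37/97) = -1 → non-residue.
(42/97) = -1 → non-residue.
Total quadratic residues among the 4: 2.

2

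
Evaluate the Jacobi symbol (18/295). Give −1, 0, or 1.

Pull out 2: since 295 ≡ 7 (mod 8), (2/295) = +1.
Reciprocity: 9 ≡ 1 and 295 ≡ 3 (mod 4), so (9/295) = +(295/9).
Reduce top mod 9: now compute (7/9).
Reciprocity: 7 ≡ 3 and 9 ≡ 1 (mod 4), so (7/9) = +(9/7).
Reduce top mod 7: now compute (2/7).
Pull out 2: since 7 ≡ 7 (mod 8), (2/7) = +1.
Reached (1/7) = 1. Collecting the sign flips along the way, the symbol is +1.

1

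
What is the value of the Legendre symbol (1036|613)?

First reduce: 1036 ≡ 423 (mod 613).
Reciprocity: 423 ≡ 3 and 613 ≡ 1 (mod 4), so (423/613) = +(613/423).
Reduce top mod 423: now compute (190/423).
Pull out 2: since 423 ≡ 7 (mod 8), (2/423) = +1.
Reciprocity: 95 ≡ 3 and 423 ≡ 3 (mod 4), so (95/423) = −(423/95).
Reduce top mod 95: now compute (43/95).
Reciprocity: 43 ≡ 3 and 95 ≡ 3 (mod 4), so (43/95) = −(95/43).
Reduce top mod 43: now compute (9/43).
Reciprocity: 9 ≡ 1 and 43 ≡ 3 (mod 4), so (9/43) = +(43/9).
Reduce top mod 9: now compute (7/9).
Reciprocity: 7 ≡ 3 and 9 ≡ 1 (mod 4), so (7/9) = +(9/7).
Reduce top mod 7: now compute (2/7).
Pull out 2: since 7 ≡ 7 (mod 8), (2/7) = +1.
Reached (1/7) = 1. Collecting the sign flips along the way, the symbol is +1.

1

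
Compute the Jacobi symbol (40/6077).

1

Pull out 2^3: since 6077 ≡ 5 (mod 8), (2/6077) = -1, so (2/6077)^3 = -1.
Reciprocity: 5 ≡ 1 and 6077 ≡ 1 (mod 4), so (5/6077) = +(6077/5).
Reduce top mod 5: now compute (2/5).
Pull out 2: since 5 ≡ 5 (mod 8), (2/5) = -1.
Reached (1/5) = 1. Collecting the sign flips along the way, the symbol is +1.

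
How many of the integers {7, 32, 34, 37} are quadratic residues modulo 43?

(7/43) = -1 → non-residue.
(32/43) = -1 → non-residue.
(34/43) = -1 → non-residue.
(37/43) = -1 → non-residue.
Total quadratic residues among the 4: 0.

0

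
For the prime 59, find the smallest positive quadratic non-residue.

2

(2/59) = −1, so 2 is the smallest positive non-residue mod 59.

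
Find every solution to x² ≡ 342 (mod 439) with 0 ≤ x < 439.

100, 339

Since 439 ≡ 3 (mod 4), a square root of 342 is 342^((439+1)/4) = 342^110 mod 439.
Repeated squaring: 342^2≡190, 342^4≡102, 342^8≡307, 342^16≡303, 342^32≡58, 342^64≡291 (mod 439).
342^110 = 342^(64+32+8+4+2) ≡ 100 (mod 439).
Check: 100² = 10000 ≡ 342 (mod 439). The two roots are 100 and 339.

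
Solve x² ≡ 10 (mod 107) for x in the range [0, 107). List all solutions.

44, 63

Since 107 ≡ 3 (mod 4), a square root of 10 is 10^((107+1)/4) = 10^27 mod 107.
Repeated squaring: 10^2≡100, 10^4≡49, 10^8≡47, 10^16≡69 (mod 107).
10^27 = 10^(16+8+2+1) ≡ 44 (mod 107).
Check: 44² = 1936 ≡ 10 (mod 107). The two roots are 44 and 63.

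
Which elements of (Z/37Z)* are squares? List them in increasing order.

Square k = 1,…,18 (k and 37−k give the same square):
1²=1, 2²=4, 3²=9, 4²=16, 5²=25, 6²=36, 7²≡12, 8²≡27, 9²≡7, 10²≡26, 11²≡10, 12²≡33, 13²≡21, 14²≡11, 15²≡3, 16²≡34, 17²≡30, 18²≡28 (mod 37).
So the quadratic residues mod 37 are {1, 3, 4, 7, 9, 10, 11, 12, 16, 21, 25, 26, 27, 28, 30, 33, 34, 36}.

1, 3, 4, 7, 9, 10, 11, 12, 16, 21, 25, 26, 27, 28, 30, 33, 34, 36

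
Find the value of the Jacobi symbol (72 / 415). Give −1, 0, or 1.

1

Pull out 2^3: since 415 ≡ 7 (mod 8), (2/415) = +1, so (2/415)^3 = +1.
Reciprocity: 9 ≡ 1 and 415 ≡ 3 (mod 4), so (9/415) = +(415/9).
Reduce top mod 9: now compute (1/9).
Reached (1/9) = 1. Collecting the sign flips along the way, the symbol is +1.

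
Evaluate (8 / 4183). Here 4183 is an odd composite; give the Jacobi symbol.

1

Pull out 2^3: since 4183 ≡ 7 (mod 8), (2/4183) = +1, so (2/4183)^3 = +1.
Reached (1/4183) = 1. Collecting the sign flips along the way, the symbol is +1.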